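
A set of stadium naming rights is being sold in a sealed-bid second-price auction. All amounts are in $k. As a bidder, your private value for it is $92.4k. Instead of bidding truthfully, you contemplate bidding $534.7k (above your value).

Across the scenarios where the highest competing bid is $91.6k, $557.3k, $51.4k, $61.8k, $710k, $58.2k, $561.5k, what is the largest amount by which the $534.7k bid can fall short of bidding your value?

$0k

$91.6k: same outcome either way → loss $0k.
$557.3k: same outcome either way → loss $0k.
$51.4k: same outcome either way → loss $0k.
$61.8k: same outcome either way → loss $0k.
$710k: same outcome either way → loss $0k.
$58.2k: same outcome either way → loss $0k.
$561.5k: same outcome either way → loss $0k.
Maximum loss: $0k.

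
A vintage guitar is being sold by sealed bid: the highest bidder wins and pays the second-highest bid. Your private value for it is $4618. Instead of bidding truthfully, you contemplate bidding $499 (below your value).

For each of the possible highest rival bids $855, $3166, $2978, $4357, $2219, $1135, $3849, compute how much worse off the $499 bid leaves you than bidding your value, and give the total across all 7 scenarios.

The deviation costs you only when the competing bid falls strictly between $499 and $4618; elsewhere both bids give the same outcome.
$855: truthful payoff $3763, deviation payoff $0 → loss $3763.
$3166: truthful payoff $1452, deviation payoff $0 → loss $1452.
$2978: truthful payoff $1640, deviation payoff $0 → loss $1640.
$4357: truthful payoff $261, deviation payoff $0 → loss $261.
$2219: truthful payoff $2399, deviation payoff $0 → loss $2399.
$1135: truthful payoff $3483, deviation payoff $0 → loss $3483.
$3849: truthful payoff $769, deviation payoff $0 → loss $769.
Total loss = $3763 + $1452 + $1640 + $261 + $2399 + $3483 + $769 = $13767.

$13767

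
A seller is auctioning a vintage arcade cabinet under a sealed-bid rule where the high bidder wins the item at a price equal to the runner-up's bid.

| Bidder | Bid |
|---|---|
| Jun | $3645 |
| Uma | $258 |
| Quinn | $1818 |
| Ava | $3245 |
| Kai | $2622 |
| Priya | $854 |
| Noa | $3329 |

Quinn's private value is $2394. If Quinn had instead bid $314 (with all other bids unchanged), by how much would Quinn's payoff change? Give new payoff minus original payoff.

$0

The highest bid among the other bidders is $3645; Quinn's bid doesn't change that.
Original bid $1818: Quinn is not highest (top rival bid is $3645); payoff $0.
Alternative bid $314: Quinn is not highest (top rival bid is $3645); payoff $0.
Change in payoff = $0 − ($0) = $0.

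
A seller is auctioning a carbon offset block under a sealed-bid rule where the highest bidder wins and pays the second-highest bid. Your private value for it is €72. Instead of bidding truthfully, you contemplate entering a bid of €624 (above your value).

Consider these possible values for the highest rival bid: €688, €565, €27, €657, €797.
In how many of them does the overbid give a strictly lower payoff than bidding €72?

1

The deviation hurts exactly when the highest competing bid lies strictly between €72 and €624 — overbidding then wins at a price above your value.
€688: above both → same outcome either way.
€565: inside the interval → strictly worse (loss €493).
€27: below both → same outcome either way.
€657: above both → same outcome either way.
€797: above both → same outcome either way.
Count: 1.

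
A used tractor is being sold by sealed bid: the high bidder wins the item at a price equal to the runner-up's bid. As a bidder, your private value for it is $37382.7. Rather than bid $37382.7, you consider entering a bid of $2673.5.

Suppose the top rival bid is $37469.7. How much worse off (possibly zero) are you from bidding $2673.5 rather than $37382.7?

$0

Bidding your value $37382.7: you lose (since $37382.7 < $37469.7). Payoff $0.
Bidding $2673.5: you lose. Payoff $0.
Difference = $0 − $0 = $0; both bids lead to the same outcome because the competing bid is above both your value and your alternative bid.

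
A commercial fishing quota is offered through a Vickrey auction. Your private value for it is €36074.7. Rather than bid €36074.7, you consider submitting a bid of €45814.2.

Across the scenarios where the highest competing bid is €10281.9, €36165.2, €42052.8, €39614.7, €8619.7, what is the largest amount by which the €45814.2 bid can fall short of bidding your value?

€10281.9: same outcome either way → loss €0.
€36165.2: truthful gives €0, deviation gives −€90.5 → loss €90.5.
€42052.8: truthful gives €0, deviation gives −€5978.1 → loss €5978.1.
€39614.7: truthful gives €0, deviation gives −€3540 → loss €3540.
€8619.7: same outcome either way → loss €0.
Maximum loss: €5978.1.

€5978.1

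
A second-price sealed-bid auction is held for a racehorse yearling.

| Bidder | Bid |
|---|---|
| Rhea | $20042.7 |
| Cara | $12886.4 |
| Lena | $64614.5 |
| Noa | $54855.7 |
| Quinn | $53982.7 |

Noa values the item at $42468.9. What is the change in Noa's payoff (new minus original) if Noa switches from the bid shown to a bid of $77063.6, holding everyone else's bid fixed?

The highest bid among the other bidders is $64614.5; Noa's bid doesn't change that.
Original bid $54855.7: Noa is not highest (top rival bid is $64614.5); payoff $0.
Alternative bid $77063.6: Noa is highest, pays the top rival bid $64614.5; payoff $42468.9 − $64614.5 = −$22145.6.
Change in payoff = −$22145.6 − ($0) = −$22145.6.

−$22145.6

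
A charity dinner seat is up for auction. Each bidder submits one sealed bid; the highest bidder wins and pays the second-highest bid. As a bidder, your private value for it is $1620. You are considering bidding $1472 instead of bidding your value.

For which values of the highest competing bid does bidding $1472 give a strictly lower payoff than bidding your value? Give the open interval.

($1472, $1620)

If the competing bid is below $1472, both bids win at the same price — no difference.
If it is above $1620, both bids lose — no difference.
If it lies strictly between $1472 and $1620, bidding your value wins at a price below your value (positive payoff) while bidding $1472 loses (payoff 0).
So the deviation strictly hurts on the open interval ($1472, $1620).
Truthful bidding weakly dominates here: raising your bid can only win items priced above your value, and lowering it can only forfeit items priced below.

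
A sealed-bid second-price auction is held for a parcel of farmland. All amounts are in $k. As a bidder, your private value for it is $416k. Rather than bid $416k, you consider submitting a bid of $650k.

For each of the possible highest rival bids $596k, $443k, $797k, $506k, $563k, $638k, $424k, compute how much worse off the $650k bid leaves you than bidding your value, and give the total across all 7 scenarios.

$674k

The deviation costs you only when the competing bid falls strictly between $416k and $650k; elsewhere both bids give the same outcome.
$596k: truthful payoff $0k, deviation payoff −$180k → loss $180k.
$443k: truthful payoff $0k, deviation payoff −$27k → loss $27k.
$797k: outcomes coincide → loss $0k.
$506k: truthful payoff $0k, deviation payoff −$90k → loss $90k.
$563k: truthful payoff $0k, deviation payoff −$147k → loss $147k.
$638k: truthful payoff $0k, deviation payoff −$222k → loss $222k.
$424k: truthful payoff $0k, deviation payoff −$8k → loss $8k.
Total loss = $180k + $27k + $90k + $147k + $222k + $8k = $674k.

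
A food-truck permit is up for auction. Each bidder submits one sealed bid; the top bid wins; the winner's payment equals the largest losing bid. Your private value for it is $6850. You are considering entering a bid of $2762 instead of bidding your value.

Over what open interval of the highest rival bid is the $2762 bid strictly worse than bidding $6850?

If the competing bid is below $2762, both bids win at the same price — no difference.
If it is above $6850, both bids lose — no difference.
If it lies strictly between $2762 and $6850, bidding your value wins at a price below your value (positive payoff) while bidding $2762 loses (payoff 0).
So the deviation strictly hurts on the open interval ($2762, $6850).
Because the price is fixed by the runner-up's bid, deviating from your value can only change a good outcome into a bad one — never the reverse.

($2762, $6850)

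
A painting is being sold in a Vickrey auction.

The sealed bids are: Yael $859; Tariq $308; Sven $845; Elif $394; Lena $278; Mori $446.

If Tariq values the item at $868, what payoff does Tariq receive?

Highest bid: Yael at $859, so Yael wins.
Second-highest bid: Sven at $845 — that is the price the winner pays.
Tariq did not win, so Tariq pays nothing and receives nothing: payoff $0.

$0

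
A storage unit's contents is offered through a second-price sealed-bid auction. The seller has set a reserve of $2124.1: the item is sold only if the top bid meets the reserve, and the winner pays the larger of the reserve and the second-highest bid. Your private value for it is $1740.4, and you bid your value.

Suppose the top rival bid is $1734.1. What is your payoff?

$0

Your bid $1740.4 is the highest bid but falls below the reserve $2124.1, so the item goes unsold. Payoff $0.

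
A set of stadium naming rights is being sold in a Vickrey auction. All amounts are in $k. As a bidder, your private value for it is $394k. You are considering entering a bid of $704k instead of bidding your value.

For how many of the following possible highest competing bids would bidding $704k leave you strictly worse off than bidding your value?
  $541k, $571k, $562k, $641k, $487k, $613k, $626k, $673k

The deviation hurts exactly when the highest competing bid lies strictly between $394k and $704k — overbidding then wins at a price above your value.
$541k: inside the interval → strictly worse (loss $147k).
$571k: inside the interval → strictly worse (loss $177k).
$562k: inside the interval → strictly worse (loss $168k).
$641k: inside the interval → strictly worse (loss $247k).
$487k: inside the interval → strictly worse (loss $93k).
$613k: inside the interval → strictly worse (loss $219k).
$626k: inside the interval → strictly worse (loss $232k).
$673k: inside the interval → strictly worse (loss $279k).
Count: 8.

8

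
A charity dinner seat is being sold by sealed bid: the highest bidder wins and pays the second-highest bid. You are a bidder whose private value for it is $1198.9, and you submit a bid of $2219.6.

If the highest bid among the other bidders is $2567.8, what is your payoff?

$0

Your bid $2219.6 is below the highest competing bid $2567.8, so you lose.
A losing bidder pays nothing and receives nothing: payoff = $0.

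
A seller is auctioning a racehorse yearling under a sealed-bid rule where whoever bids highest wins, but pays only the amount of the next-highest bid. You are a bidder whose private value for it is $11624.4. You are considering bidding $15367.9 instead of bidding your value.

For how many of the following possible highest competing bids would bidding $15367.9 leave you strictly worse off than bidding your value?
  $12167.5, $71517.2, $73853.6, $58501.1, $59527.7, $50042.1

The deviation hurts exactly when the highest competing bid lies strictly between $11624.4 and $15367.9 — overbidding then wins at a price above your value.
$12167.5: inside the interval → strictly worse (loss $543.1).
$71517.2: above both → same outcome either way.
$73853.6: above both → same outcome either way.
$58501.1: above both → same outcome either way.
$59527.7: above both → same outcome either way.
$50042.1: above both → same outcome either way.
Count: 1.

1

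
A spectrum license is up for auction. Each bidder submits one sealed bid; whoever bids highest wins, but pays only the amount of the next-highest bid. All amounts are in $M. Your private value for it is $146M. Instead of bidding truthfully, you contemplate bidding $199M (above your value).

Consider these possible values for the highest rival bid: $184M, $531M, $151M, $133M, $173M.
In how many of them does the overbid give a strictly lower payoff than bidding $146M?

The deviation hurts exactly when the highest competing bid lies strictly between $146M and $199M — overbidding then wins at a price above your value.
$184M: inside the interval → strictly worse (loss $38M).
$531M: above both → same outcome either way.
$151M: inside the interval → strictly worse (loss $5M).
$133M: below both → same outcome either way.
$173M: inside the interval → strictly worse (loss $27M).
Count: 3.

3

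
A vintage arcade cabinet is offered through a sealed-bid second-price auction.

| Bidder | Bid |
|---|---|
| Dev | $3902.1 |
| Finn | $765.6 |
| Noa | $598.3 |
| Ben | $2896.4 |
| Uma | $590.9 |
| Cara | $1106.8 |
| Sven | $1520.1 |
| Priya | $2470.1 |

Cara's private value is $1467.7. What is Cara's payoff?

Highest bid: Dev at $3902.1, so Dev wins.
Second-highest bid: Ben at $2896.4 — that is the price the winner pays.
Cara did not win, so Cara pays nothing and receives nothing: payoff $0.

$0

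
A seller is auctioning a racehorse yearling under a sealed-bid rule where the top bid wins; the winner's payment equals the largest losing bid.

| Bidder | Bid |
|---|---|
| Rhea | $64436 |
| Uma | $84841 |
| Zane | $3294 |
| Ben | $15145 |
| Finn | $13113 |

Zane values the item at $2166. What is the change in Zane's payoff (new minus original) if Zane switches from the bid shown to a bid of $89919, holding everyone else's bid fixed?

−$82675

The highest bid among the other bidders is $84841; Zane's bid doesn't change that.
Original bid $3294: Zane is not highest (top rival bid is $84841); payoff $0.
Alternative bid $89919: Zane is highest, pays the top rival bid $84841; payoff $2166 − $84841 = −$82675.
Change in payoff = −$82675 − ($0) = −$82675.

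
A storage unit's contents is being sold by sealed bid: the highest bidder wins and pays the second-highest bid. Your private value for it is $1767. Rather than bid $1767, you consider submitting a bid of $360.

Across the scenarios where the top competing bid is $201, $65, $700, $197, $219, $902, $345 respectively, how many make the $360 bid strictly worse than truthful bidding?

The deviation hurts exactly when the highest competing bid lies strictly between $360 and $1767 — underbidding then forfeits a profitable win.
$201: below both → same outcome either way.
$65: below both → same outcome either way.
$700: inside the interval → strictly worse (loss $1067).
$197: below both → same outcome either way.
$219: below both → same outcome either way.
$902: inside the interval → strictly worse (loss $865).
$345: below both → same outcome either way.
Count: 2.

2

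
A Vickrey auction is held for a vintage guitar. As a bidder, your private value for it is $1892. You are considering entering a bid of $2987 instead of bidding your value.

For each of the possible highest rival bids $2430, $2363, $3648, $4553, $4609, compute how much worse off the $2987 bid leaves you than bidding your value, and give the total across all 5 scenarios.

The deviation costs you only when the competing bid falls strictly between $1892 and $2987; elsewhere both bids give the same outcome.
$2430: truthful payoff $0, deviation payoff −$538 → loss $538.
$2363: truthful payoff $0, deviation payoff −$471 → loss $471.
$3648: outcomes coincide → loss $0.
$4553: outcomes coincide → loss $0.
$4609: outcomes coincide → loss $0.
Total loss = $538 + $471 = $1009.

$1009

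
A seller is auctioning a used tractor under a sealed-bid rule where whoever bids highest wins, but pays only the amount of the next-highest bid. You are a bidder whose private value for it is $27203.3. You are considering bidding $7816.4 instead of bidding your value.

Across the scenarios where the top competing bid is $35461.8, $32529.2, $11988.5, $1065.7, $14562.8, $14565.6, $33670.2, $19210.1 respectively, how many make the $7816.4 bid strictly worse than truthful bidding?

The deviation hurts exactly when the highest competing bid lies strictly between $7816.4 and $27203.3 — underbidding then forfeits a profitable win.
$35461.8: above both → same outcome either way.
$32529.2: above both → same outcome either way.
$11988.5: inside the interval → strictly worse (loss $15214.8).
$1065.7: below both → same outcome either way.
$14562.8: inside the interval → strictly worse (loss $12640.5).
$14565.6: inside the interval → strictly worse (loss $12637.7).
$33670.2: above both → same outcome either way.
$19210.1: inside the interval → strictly worse (loss $7993.2).
Count: 4.

4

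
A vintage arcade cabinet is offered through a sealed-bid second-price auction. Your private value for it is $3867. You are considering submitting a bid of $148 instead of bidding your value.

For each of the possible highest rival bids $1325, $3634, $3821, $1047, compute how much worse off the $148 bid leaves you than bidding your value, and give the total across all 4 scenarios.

$5641

The deviation costs you only when the competing bid falls strictly between $148 and $3867; elsewhere both bids give the same outcome.
$1325: truthful payoff $2542, deviation payoff $0 → loss $2542.
$3634: truthful payoff $233, deviation payoff $0 → loss $233.
$3821: truthful payoff $46, deviation payoff $0 → loss $46.
$1047: truthful payoff $2820, deviation payoff $0 → loss $2820.
Total loss = $2542 + $233 + $46 + $2820 = $5641.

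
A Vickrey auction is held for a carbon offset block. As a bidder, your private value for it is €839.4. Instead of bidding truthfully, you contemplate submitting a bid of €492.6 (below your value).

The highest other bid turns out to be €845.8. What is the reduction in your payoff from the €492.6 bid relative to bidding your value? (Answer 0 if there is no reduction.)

€0

Bidding your value €839.4: you lose (since €839.4 < €845.8). Payoff €0.
Bidding €492.6: you lose. Payoff €0.
Difference = €0 − €0 = €0; both bids lead to the same outcome because the competing bid is above both your value and your alternative bid.
Because the price is fixed by the runner-up's bid, deviating from your value can only change a good outcome into a bad one — never the reverse.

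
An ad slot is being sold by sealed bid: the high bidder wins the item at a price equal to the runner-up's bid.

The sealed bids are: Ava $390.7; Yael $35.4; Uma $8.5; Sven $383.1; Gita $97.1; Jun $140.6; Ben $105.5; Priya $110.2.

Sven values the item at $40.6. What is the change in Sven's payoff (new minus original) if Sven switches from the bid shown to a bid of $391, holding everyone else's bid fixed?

The highest bid among the other bidders is $390.7; Sven's bid doesn't change that.
Original bid $383.1: Sven is not highest (top rival bid is $390.7); payoff $0.
Alternative bid $391: Sven is highest, pays the top rival bid $390.7; payoff $40.6 − $390.7 = −$350.1.
Change in payoff = −$350.1 − ($0) = −$350.1.

−$350.1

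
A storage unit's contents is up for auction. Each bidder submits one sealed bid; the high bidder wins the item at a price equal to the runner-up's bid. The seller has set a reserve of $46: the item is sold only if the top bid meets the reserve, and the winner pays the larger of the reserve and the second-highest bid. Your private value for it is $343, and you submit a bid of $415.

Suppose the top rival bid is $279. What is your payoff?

Your bid $415 is the highest and exceeds the reserve.
Price = max(second-highest bid, reserve) = max($279, $46) = $279.
Payoff = $343 − $279 = $64.

$64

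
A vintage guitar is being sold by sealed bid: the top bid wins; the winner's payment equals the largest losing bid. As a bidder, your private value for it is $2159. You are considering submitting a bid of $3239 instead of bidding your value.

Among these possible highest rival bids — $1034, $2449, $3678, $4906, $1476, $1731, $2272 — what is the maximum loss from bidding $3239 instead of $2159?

$290

$1034: same outcome either way → loss $0.
$2449: truthful gives $0, deviation gives −$290 → loss $290.
$3678: same outcome either way → loss $0.
$4906: same outcome either way → loss $0.
$1476: same outcome either way → loss $0.
$1731: same outcome either way → loss $0.
$2272: truthful gives $0, deviation gives −$113 → loss $113.
Maximum loss: $290.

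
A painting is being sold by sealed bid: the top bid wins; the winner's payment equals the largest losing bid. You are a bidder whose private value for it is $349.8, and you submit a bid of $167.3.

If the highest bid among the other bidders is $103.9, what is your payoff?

Your bid $167.3 exceeds the highest competing bid $103.9, so you win.
In a second-price auction the winner pays the second-highest bid, $103.9.
Payoff = value − price = $349.8 − $103.9 = $245.9.

$245.9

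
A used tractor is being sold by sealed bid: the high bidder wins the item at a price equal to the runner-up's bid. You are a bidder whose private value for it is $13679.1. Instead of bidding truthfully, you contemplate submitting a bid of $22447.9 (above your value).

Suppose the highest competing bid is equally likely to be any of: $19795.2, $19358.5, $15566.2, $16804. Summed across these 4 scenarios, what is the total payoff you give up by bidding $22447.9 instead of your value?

$16807.5

The deviation costs you only when the competing bid falls strictly between $13679.1 and $22447.9; elsewhere both bids give the same outcome.
$19795.2: truthful payoff $0, deviation payoff −$6116.1 → loss $6116.1.
$19358.5: truthful payoff $0, deviation payoff −$5679.4 → loss $5679.4.
$15566.2: truthful payoff $0, deviation payoff −$1887.1 → loss $1887.1.
$16804: truthful payoff $0, deviation payoff −$3124.9 → loss $3124.9.
Total loss = $6116.1 + $5679.4 + $1887.1 + $3124.9 = $16807.5.
Because the price is fixed by the runner-up's bid, deviating from your value can only change a good outcome into a bad one — never the reverse.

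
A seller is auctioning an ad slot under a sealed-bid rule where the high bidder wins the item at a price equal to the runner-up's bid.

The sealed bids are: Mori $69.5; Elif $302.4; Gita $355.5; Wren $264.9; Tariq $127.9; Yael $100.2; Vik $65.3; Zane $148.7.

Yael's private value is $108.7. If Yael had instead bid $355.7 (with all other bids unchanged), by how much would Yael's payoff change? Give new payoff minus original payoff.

−$246.8

The highest bid among the other bidders is $355.5; Yael's bid doesn't change that.
Original bid $100.2: Yael is not highest (top rival bid is $355.5); payoff $0.
Alternative bid $355.7: Yael is highest, pays the top rival bid $355.5; payoff $108.7 − $355.5 = −$246.8.
Change in payoff = −$246.8 − ($0) = −$246.8.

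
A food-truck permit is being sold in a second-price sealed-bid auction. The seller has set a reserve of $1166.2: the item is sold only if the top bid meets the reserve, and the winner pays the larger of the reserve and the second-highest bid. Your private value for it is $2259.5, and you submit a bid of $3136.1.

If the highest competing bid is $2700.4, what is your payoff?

Your bid $3136.1 is the highest and exceeds the reserve.
Price = max(second-highest bid, reserve) = max($2700.4, $1166.2) = $2700.4.
Payoff = $2259.5 − $2700.4 = −$440.9.

−$440.9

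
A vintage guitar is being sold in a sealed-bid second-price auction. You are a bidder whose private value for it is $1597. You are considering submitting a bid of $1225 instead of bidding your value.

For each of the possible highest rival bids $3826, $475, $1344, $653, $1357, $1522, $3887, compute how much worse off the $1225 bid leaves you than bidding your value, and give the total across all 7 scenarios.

$568

The deviation costs you only when the competing bid falls strictly between $1225 and $1597; elsewhere both bids give the same outcome.
$3826: outcomes coincide → loss $0.
$475: outcomes coincide → loss $0.
$1344: truthful payoff $253, deviation payoff $0 → loss $253.
$653: outcomes coincide → loss $0.
$1357: truthful payoff $240, deviation payoff $0 → loss $240.
$1522: truthful payoff $75, deviation payoff $0 → loss $75.
$3887: outcomes coincide → loss $0.
Total loss = $253 + $240 + $75 = $568.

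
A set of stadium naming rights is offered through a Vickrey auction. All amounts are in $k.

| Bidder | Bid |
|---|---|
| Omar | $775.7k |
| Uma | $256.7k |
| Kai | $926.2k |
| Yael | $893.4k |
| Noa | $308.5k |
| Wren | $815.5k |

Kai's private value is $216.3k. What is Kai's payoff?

−$677.1k

Highest bid: Kai at $926.2k, so Kai wins.
Second-highest bid: Yael at $893.4k — that is the price the winner pays.
Kai's payoff = value − price = $216.3k − $893.4k = −$677.1k.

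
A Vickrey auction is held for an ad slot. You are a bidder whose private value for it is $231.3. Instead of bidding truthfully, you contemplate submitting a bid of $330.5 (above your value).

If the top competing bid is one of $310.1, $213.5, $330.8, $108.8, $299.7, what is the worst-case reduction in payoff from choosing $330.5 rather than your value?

$310.1: truthful gives $0, deviation gives −$78.8 → loss $78.8.
$213.5: same outcome either way → loss $0.
$330.8: same outcome either way → loss $0.
$108.8: same outcome either way → loss $0.
$299.7: truthful gives $0, deviation gives −$68.4 → loss $68.4.
Maximum loss: $78.8.

$78.8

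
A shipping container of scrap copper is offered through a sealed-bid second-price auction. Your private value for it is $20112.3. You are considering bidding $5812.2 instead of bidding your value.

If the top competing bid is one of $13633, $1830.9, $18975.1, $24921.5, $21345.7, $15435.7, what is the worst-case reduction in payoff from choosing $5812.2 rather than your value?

$6479.3

$13633: truthful gives $6479.3, deviation gives $0 → loss $6479.3.
$1830.9: same outcome either way → loss $0.
$18975.1: truthful gives $1137.2, deviation gives $0 → loss $1137.2.
$24921.5: same outcome either way → loss $0.
$21345.7: same outcome either way → loss $0.
$15435.7: truthful gives $4676.6, deviation gives $0 → loss $4676.6.
Maximum loss: $6479.3.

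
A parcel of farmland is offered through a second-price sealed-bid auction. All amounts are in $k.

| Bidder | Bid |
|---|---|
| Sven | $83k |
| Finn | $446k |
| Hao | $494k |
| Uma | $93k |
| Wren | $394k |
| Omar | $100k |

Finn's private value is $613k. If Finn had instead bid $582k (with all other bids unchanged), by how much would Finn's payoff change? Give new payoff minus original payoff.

The highest bid among the other bidders is $494k; Finn's bid doesn't change that.
Original bid $446k: Finn is not highest (top rival bid is $494k); payoff $0k.
Alternative bid $582k: Finn is highest, pays the top rival bid $494k; payoff $613k − $494k = $119k.
Change in payoff = $119k − ($0k) = $119k.

$119k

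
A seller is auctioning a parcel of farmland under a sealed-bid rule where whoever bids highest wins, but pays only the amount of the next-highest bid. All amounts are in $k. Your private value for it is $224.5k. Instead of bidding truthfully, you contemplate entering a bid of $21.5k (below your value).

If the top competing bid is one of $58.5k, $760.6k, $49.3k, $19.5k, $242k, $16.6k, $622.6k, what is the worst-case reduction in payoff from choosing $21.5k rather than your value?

$175.2k

$58.5k: truthful gives $166k, deviation gives $0k → loss $166k.
$760.6k: same outcome either way → loss $0k.
$49.3k: truthful gives $175.2k, deviation gives $0k → loss $175.2k.
$19.5k: same outcome either way → loss $0k.
$242k: same outcome either way → loss $0k.
$16.6k: same outcome either way → loss $0k.
$622.6k: same outcome either way → loss $0k.
Maximum loss: $175.2k.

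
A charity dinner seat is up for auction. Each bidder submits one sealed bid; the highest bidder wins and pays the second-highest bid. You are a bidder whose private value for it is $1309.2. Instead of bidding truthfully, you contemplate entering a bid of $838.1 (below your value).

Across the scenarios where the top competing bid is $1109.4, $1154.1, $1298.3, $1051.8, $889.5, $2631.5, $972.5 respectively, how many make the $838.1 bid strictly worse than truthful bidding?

6

The deviation hurts exactly when the highest competing bid lies strictly between $838.1 and $1309.2 — underbidding then forfeits a profitable win.
$1109.4: inside the interval → strictly worse (loss $199.8).
$1154.1: inside the interval → strictly worse (loss $155.1).
$1298.3: inside the interval → strictly worse (loss $10.9).
$1051.8: inside the interval → strictly worse (loss $257.4).
$889.5: inside the interval → strictly worse (loss $419.7).
$2631.5: above both → same outcome either way.
$972.5: inside the interval → strictly worse (loss $336.7).
Count: 6.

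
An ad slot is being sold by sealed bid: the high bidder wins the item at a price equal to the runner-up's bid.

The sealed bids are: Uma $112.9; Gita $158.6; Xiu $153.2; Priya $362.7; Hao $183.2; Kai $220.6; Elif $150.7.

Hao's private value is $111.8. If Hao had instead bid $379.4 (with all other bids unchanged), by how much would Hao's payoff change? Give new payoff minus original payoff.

−$250.9

The highest bid among the other bidders is $362.7; Hao's bid doesn't change that.
Original bid $183.2: Hao is not highest (top rival bid is $362.7); payoff $0.
Alternative bid $379.4: Hao is highest, pays the top rival bid $362.7; payoff $111.8 − $362.7 = −$250.9.
Change in payoff = −$250.9 − ($0) = −$250.9.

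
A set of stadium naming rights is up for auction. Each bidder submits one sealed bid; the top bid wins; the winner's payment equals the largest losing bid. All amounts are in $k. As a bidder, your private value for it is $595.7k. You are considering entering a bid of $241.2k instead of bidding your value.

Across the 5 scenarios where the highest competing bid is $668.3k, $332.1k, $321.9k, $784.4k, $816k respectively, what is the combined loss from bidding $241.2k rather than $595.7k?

The deviation costs you only when the competing bid falls strictly between $241.2k and $595.7k; elsewhere both bids give the same outcome.
$668.3k: outcomes coincide → loss $0k.
$332.1k: truthful payoff $263.6k, deviation payoff $0k → loss $263.6k.
$321.9k: truthful payoff $273.8k, deviation payoff $0k → loss $273.8k.
$784.4k: outcomes coincide → loss $0k.
$816k: outcomes coincide → loss $0k.
Total loss = $263.6k + $273.8k = $537.4k.

$537.4k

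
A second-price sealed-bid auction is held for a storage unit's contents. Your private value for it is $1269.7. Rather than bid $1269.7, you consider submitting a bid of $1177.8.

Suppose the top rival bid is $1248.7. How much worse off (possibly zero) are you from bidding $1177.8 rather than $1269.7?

$21

Bidding your value $1269.7: you win (since $1269.7 > $1248.7) and pay $1248.7. Payoff $21.
Bidding $1177.8: you lose. Payoff $0.
The competing bid $1248.7 lies between your shaded bid and your value, so underbidding forfeits an item you could have won at a profitable price.
Loss from deviating = $21 − ($0) = $21.
In a second-price auction your bid sets only whether you win, not what you pay, so bidding your true value is weakly dominant.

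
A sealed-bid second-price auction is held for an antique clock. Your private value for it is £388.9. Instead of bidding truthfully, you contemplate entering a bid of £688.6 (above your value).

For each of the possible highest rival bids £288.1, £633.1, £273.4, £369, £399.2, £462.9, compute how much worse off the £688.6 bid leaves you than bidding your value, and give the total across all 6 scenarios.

£328.5

The deviation costs you only when the competing bid falls strictly between £388.9 and £688.6; elsewhere both bids give the same outcome.
£288.1: outcomes coincide → loss £0.
£633.1: truthful payoff £0, deviation payoff −£244.2 → loss £244.2.
£273.4: outcomes coincide → loss £0.
£369: outcomes coincide → loss £0.
£399.2: truthful payoff £0, deviation payoff −£10.3 → loss £10.3.
£462.9: truthful payoff £0, deviation payoff −£74 → loss £74.
Total loss = £244.2 + £10.3 + £74 = £328.5.
In a second-price auction your bid sets only whether you win, not what you pay, so bidding your true value is weakly dominant.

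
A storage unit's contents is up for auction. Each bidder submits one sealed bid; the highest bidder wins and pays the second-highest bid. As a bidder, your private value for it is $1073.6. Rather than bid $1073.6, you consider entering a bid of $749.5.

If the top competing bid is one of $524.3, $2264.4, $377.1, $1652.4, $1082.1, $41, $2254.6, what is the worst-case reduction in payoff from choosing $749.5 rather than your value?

$524.3: same outcome either way → loss $0.
$2264.4: same outcome either way → loss $0.
$377.1: same outcome either way → loss $0.
$1652.4: same outcome either way → loss $0.
$1082.1: same outcome either way → loss $0.
$41: same outcome either way → loss $0.
$2254.6: same outcome either way → loss $0.
Maximum loss: $0.

$0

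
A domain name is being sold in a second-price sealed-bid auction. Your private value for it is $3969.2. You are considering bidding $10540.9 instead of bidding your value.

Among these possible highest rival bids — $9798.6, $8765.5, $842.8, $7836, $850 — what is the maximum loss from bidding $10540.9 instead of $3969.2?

$9798.6: truthful gives $0, deviation gives −$5829.4 → loss $5829.4.
$8765.5: truthful gives $0, deviation gives −$4796.3 → loss $4796.3.
$842.8: same outcome either way → loss $0.
$7836: truthful gives $0, deviation gives −$3866.8 → loss $3866.8.
$850: same outcome either way → loss $0.
Maximum loss: $5829.4.

$5829.4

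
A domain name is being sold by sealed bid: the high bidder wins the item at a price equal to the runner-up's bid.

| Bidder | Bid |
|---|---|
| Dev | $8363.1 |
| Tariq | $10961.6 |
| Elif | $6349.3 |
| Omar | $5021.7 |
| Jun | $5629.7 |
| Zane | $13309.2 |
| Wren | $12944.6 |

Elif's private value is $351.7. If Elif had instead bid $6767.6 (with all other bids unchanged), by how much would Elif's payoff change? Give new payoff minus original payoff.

$0

The highest bid among the other bidders is $13309.2; Elif's bid doesn't change that.
Original bid $6349.3: Elif is not highest (top rival bid is $13309.2); payoff $0.
Alternative bid $6767.6: Elif is not highest (top rival bid is $13309.2); payoff $0.
Change in payoff = $0 − ($0) = $0.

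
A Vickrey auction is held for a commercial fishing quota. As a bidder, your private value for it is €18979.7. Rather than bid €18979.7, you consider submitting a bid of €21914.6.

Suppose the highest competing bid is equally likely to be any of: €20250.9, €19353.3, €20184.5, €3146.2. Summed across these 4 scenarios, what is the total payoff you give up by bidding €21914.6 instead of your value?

The deviation costs you only when the competing bid falls strictly between €18979.7 and €21914.6; elsewhere both bids give the same outcome.
€20250.9: truthful payoff €0, deviation payoff −€1271.2 → loss €1271.2.
€19353.3: truthful payoff €0, deviation payoff −€373.6 → loss €373.6.
€20184.5: truthful payoff €0, deviation payoff −€1204.8 → loss €1204.8.
€3146.2: outcomes coincide → loss €0.
Total loss = €1271.2 + €373.6 + €1204.8 = €2849.6.
Truthful bidding weakly dominates here: raising your bid can only win items priced above your value, and lowering it can only forfeit items priced below.

€2849.6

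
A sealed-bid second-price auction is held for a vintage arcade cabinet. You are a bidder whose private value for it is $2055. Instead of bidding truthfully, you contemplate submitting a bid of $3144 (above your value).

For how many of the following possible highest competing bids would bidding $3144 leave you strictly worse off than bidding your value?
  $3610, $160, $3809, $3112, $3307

1

The deviation hurts exactly when the highest competing bid lies strictly between $2055 and $3144 — overbidding then wins at a price above your value.
$3610: above both → same outcome either way.
$160: below both → same outcome either way.
$3809: above both → same outcome either way.
$3112: inside the interval → strictly worse (loss $1057).
$3307: above both → same outcome either way.
Count: 1.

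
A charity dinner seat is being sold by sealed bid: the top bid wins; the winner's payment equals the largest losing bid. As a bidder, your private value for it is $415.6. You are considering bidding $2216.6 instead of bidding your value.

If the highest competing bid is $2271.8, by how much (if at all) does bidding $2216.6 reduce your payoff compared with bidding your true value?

Bidding your value $415.6: you lose (since $415.6 < $2271.8). Payoff $0.
Bidding $2216.6: you lose. Payoff $0.
Difference = $0 − $0 = $0; both bids lead to the same outcome because the competing bid is above both your value and your alternative bid.

$0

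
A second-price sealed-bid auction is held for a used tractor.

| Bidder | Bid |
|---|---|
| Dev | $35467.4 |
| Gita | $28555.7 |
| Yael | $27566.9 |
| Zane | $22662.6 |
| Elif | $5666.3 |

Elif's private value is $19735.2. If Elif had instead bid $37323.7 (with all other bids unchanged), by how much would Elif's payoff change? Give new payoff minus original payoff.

−$15732.2

The highest bid among the other bidders is $35467.4; Elif's bid doesn't change that.
Original bid $5666.3: Elif is not highest (top rival bid is $35467.4); payoff $0.
Alternative bid $37323.7: Elif is highest, pays the top rival bid $35467.4; payoff $19735.2 − $35467.4 = −$15732.2.
Change in payoff = −$15732.2 − ($0) = −$15732.2.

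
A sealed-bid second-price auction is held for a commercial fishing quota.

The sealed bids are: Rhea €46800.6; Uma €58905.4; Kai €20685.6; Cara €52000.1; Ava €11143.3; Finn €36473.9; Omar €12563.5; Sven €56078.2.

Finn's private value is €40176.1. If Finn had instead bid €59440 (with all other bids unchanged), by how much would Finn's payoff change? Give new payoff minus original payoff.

The highest bid among the other bidders is €58905.4; Finn's bid doesn't change that.
Original bid €36473.9: Finn is not highest (top rival bid is €58905.4); payoff €0.
Alternative bid €59440: Finn is highest, pays the top rival bid €58905.4; payoff €40176.1 − €58905.4 = −€18729.3.
Change in payoff = −€18729.3 − (€0) = −€18729.3.

−€18729.3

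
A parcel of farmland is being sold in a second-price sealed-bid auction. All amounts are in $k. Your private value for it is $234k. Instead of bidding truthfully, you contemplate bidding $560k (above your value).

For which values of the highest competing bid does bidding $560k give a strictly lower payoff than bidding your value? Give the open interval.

($234k, $560k)

If the competing bid is below $234k, both bids win at the same price — no difference.
If it is above $560k, both bids lose — no difference.
If it lies strictly between $234k and $560k, bidding your value loses (payoff 0) while bidding $560k wins at a price above your value (payoff negative).
So the deviation strictly hurts on the open interval ($234k, $560k).
Because the price is fixed by the runner-up's bid, deviating from your value can only change a good outcome into a bad one — never the reverse.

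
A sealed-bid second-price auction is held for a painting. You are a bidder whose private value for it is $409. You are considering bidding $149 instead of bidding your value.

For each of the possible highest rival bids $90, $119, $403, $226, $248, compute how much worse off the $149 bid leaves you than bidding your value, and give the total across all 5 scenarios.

$350

The deviation costs you only when the competing bid falls strictly between $149 and $409; elsewhere both bids give the same outcome.
$90: outcomes coincide → loss $0.
$119: outcomes coincide → loss $0.
$403: truthful payoff $6, deviation payoff $0 → loss $6.
$226: truthful payoff $183, deviation payoff $0 → loss $183.
$248: truthful payoff $161, deviation payoff $0 → loss $161.
Total loss = $6 + $183 + $161 = $350.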